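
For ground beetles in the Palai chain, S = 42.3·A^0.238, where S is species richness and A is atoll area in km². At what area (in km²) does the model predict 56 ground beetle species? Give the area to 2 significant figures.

3.3 km²

56 = 42.3 × A^0.238  ⇒  A^0.238 = 56/42.3 = 1.324
ln A = ln(1.324) / 0.238 = 0.2806 / 0.238 = 1.1788
A = e^1.1788 ≈ 3.251 km²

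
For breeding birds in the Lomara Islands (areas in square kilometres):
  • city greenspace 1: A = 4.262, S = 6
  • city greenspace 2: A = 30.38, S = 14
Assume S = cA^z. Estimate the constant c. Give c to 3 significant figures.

z = ln(S₂/S₁) / ln(A₂/A₁) = ln(14/6) / ln(30.38/4.262) = 0.8473 / 1.9640 = 0.4314
c = S₁ / A₁^z = 6 / 4.262^0.4314 = 6 / 1.869 = 3.21

3.21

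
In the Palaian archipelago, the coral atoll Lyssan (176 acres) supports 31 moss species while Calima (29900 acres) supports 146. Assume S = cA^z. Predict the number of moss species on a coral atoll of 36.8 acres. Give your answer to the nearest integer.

z = ln(146/31) / ln(29900/176) = 1.5496 / 5.1351 = 0.3018
c = 31 / 176^0.3018 = 31 / 4.76 = 6.512
S₃ = 6.512 × 36.8^0.3018 = 6.512 × 2.968 ≈ 19.33

19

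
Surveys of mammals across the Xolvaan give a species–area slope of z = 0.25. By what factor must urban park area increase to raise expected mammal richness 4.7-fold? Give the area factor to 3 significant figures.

488

(A₂/A₁)^0.25 = 4.7, so A₂/A₁ = 4.7^(1/0.25) = 4.7^4
ln(A₂/A₁) = ln 4.7 / 0.25 = 1.5476 / 0.25 = 6.1903
A₂/A₁ = e^6.1903 ≈ 488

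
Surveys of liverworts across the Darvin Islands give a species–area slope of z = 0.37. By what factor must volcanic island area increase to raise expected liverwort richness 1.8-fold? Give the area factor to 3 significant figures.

(A₂/A₁)^0.37 = 1.8, so A₂/A₁ = 1.8^(1/0.37) = 1.8^2.703
ln(A₂/A₁) = ln 1.8 / 0.37 = 0.5878 / 0.37 = 1.5886
A₂/A₁ = e^1.5886 ≈ 4.897

4.90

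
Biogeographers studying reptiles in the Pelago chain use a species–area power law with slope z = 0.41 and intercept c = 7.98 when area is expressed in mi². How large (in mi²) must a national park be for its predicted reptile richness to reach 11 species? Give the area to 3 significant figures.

11 = 7.98 × A^0.41  ⇒  A^0.41 = 11/7.98 = 1.378
ln A = ln(1.378) / 0.41 = 0.3210 / 0.41 = 0.7828
A = e^0.7828 ≈ 2.188 mi²

2.19 mi²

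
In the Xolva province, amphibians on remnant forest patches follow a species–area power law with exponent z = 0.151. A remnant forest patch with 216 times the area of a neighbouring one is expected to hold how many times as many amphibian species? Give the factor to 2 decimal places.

S₂/S₁ = (A₂/A₁)^z = 216^0.151
ln(S₂/S₁) = 0.151 × ln 216 = 0.151 × 5.3753 = 0.8117
S₂/S₁ = e^0.8117 ≈ 2.252

2.25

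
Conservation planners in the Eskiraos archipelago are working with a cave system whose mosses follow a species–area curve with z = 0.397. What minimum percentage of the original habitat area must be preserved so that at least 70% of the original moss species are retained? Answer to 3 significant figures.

40.7%

Need (A_new/A_old)^0.397 = 0.7, so A_new/A_old = 0.7^(1/0.397) = 0.7^2.519
ln(A_new/A_old) = ln 0.7 / 0.397 = -0.3567 / 0.397 = -0.8984
A_new/A_old = e^-0.8984 ≈ 0.4072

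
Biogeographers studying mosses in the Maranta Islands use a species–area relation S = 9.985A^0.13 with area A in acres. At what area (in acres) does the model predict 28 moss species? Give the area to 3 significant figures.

28 = 9.985 × A^0.13  ⇒  A^0.13 = 28/9.985 = 2.804
ln A = ln(2.804) / 0.13 = 1.0311 / 0.13 = 7.9317
A = e^7.9317 ≈ 2784 acres

2780 acres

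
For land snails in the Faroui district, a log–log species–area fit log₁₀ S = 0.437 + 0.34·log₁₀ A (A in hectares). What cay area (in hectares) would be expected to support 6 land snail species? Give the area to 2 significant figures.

10 hectares

6 = 2.735 × A^0.34  ⇒  A^0.34 = 6/2.735 = 2.194
ln A = ln(2.194) / 0.34 = 0.7855 / 0.34 = 2.3104
A = e^2.3104 ≈ 10.08 hectares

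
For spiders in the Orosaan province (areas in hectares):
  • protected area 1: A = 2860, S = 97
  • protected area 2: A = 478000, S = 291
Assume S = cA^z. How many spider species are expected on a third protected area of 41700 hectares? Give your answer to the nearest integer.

172

z = ln(291/97) / ln(478000/2860) = 1.0986 / 5.1188 = 0.2146
c = 97 / 2860^0.2146 = 97 / 5.518 = 17.58
S₃ = 17.58 × 41700^0.2146 = 17.58 × 9.808 ≈ 172.4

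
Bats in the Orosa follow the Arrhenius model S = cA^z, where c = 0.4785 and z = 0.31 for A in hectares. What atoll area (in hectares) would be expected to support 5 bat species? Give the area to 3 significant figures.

1940 hectares

5 = 0.4785 × A^0.31  ⇒  A^0.31 = 5/0.4785 = 10.45
ln A = ln(10.45) / 0.31 = 2.3465 / 0.31 = 7.5695
A = e^7.5695 ≈ 1938 hectares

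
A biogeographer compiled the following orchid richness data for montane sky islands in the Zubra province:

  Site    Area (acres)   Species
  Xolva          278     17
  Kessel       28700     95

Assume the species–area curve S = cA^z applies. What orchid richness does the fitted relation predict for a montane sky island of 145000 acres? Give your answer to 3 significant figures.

z = ln(95/17) / ln(28700/278) = 1.7207 / 4.6370 = 0.3711
c = 17 / 278^0.3711 = 17 / 8.071 = 2.106
S₃ = 2.106 × 145000^0.3711 = 2.106 × 82.27 ≈ 173.3

173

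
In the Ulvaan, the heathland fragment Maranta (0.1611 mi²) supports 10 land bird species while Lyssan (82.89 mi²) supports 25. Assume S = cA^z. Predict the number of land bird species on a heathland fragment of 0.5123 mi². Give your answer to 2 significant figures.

z = ln(25/10) / ln(82.89/0.1611) = 0.9163 / 6.2432 = 0.1468
c = 10 / 0.1611^0.1468 = 10 / 0.7649 = 13.07
S₃ = 13.07 × 0.5123^0.1468 = 13.07 × 0.9065 ≈ 11.85

12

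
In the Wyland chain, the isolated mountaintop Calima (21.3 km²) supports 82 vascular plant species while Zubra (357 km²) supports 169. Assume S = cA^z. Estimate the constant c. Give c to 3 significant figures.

z = ln(S₂/S₁) / ln(A₂/A₁) = ln(169/82) / ln(357/21.3) = 0.7232 / 2.8190 = 0.2565
c = S₁ / A₁^z = 82 / 21.3^0.2565 = 82 / 2.192 = 37.41

37.4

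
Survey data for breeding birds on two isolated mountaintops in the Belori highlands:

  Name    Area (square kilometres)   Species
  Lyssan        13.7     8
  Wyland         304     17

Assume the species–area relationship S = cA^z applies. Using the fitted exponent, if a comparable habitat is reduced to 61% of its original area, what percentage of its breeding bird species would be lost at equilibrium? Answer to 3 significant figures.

11.3%

z = ln(17/8) / ln(304/13.7) = 0.7538 / 3.0996 = 0.2432
S_new/S_old = (A_new/A_old)^z = 0.61^0.2432 = exp(0.2432 × -0.4943) = 0.8867
Fraction lost = 1 − 0.8867 = 0.1133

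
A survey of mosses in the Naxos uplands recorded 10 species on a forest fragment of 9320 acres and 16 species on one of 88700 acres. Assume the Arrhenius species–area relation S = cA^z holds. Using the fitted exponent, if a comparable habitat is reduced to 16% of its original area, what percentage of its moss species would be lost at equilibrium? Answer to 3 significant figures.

31.8%

z = ln(16/10) / ln(88700/9320) = 0.4700 / 2.2531 = 0.2086
S_new/S_old = (A_new/A_old)^z = 0.16^0.2086 = exp(0.2086 × -1.8326) = 0.6823
Fraction lost = 1 − 0.6823 = 0.3177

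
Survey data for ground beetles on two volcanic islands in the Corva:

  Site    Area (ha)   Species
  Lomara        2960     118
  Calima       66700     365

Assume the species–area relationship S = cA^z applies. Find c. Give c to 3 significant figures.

z = ln(S₂/S₁) / ln(A₂/A₁) = ln(365/118) / ln(66700/2960) = 1.1292 / 3.1150 = 0.3625
c = S₁ / A₁^z = 118 / 2960^0.3625 = 118 / 18.13 = 6.509

6.51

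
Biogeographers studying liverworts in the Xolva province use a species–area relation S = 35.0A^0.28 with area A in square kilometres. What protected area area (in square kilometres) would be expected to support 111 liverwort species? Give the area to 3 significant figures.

111 = 35 × A^0.28  ⇒  A^0.28 = 111/35 = 3.171
ln A = ln(3.171) / 0.28 = 1.1542 / 0.28 = 4.1221
A = e^4.1221 ≈ 61.69 square kilometres

61.7 square kilometres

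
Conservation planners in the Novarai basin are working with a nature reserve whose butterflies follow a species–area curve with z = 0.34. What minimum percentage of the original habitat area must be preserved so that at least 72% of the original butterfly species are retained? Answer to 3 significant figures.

38.1%

Need (A_new/A_old)^0.34 = 0.72, so A_new/A_old = 0.72^(1/0.34) = 0.72^2.941
ln(A_new/A_old) = ln 0.72 / 0.34 = -0.3285 / 0.34 = -0.9662
A_new/A_old = e^-0.9662 ≈ 0.3805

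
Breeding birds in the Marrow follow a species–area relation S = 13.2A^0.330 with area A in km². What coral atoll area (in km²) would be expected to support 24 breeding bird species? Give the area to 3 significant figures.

24 = 13.2 × A^0.33  ⇒  A^0.33 = 24/13.2 = 1.818
ln A = ln(1.818) / 0.33 = 0.5978 / 0.33 = 1.8116
A = e^1.8116 ≈ 6.12 km²

6.12 km²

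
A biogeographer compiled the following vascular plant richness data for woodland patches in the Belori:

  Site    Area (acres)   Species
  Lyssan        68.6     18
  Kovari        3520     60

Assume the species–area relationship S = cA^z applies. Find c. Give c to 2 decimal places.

z = ln(S₂/S₁) / ln(A₂/A₁) = ln(60/18) / ln(3520/68.6) = 1.2040 / 3.9379 = 0.3057
c = S₁ / A₁^z = 18 / 68.6^0.3057 = 18 / 3.643 = 4.941

4.94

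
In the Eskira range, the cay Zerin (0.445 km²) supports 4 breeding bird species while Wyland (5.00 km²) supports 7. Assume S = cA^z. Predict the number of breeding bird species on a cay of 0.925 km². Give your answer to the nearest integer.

z = ln(7/4) / ln(5/0.445) = 0.5596 / 2.4191 = 0.2313
c = 4 / 0.445^0.2313 = 4 / 0.8292 = 4.824
S₃ = 4.824 × 0.925^0.2313 = 4.824 × 0.9821 ≈ 4.738

5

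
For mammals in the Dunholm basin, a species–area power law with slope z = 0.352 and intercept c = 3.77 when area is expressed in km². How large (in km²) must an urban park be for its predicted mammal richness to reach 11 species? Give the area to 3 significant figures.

11 = 3.77 × A^0.352  ⇒  A^0.352 = 11/3.77 = 2.918
ln A = ln(2.918) / 0.352 = 1.0708 / 0.352 = 3.0421
A = e^3.0421 ≈ 20.95 km²

20.9 km²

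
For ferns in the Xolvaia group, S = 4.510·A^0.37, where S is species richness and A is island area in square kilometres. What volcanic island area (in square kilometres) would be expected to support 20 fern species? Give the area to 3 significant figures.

20 = 4.51 × A^0.37  ⇒  A^0.37 = 20/4.51 = 4.435
ln A = ln(4.435) / 0.37 = 1.4894 / 0.37 = 4.0255
A = e^4.0255 ≈ 56.01 square kilometres

56.0 square kilometres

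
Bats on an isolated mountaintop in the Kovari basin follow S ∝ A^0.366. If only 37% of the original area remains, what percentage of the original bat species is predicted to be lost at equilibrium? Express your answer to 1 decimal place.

30.5%

S_new/S_old = (A_new/A_old)^z = 0.37^0.366
= exp(0.366 × ln 0.37) = exp(0.366 × -0.9943) = exp(-0.3639) ≈ 0.695
Fraction lost = 1 − 0.695 = 0.305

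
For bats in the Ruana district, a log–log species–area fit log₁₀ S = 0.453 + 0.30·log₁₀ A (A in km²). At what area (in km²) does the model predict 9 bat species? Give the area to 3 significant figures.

9 = 2.838 × A^0.3  ⇒  A^0.3 = 9/2.838 = 3.171
ln A = ln(3.171) / 0.3 = 1.1542 / 0.3 = 3.8472
A = e^3.8472 ≈ 46.86 km²

46.9 km²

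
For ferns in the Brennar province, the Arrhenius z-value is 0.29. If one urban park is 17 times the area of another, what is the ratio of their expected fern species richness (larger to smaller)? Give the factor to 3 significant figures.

S₂/S₁ = (A₂/A₁)^z = 17^0.29
ln(S₂/S₁) = 0.29 × ln 17 = 0.29 × 2.8332 = 0.8216
S₂/S₁ = e^0.8216 ≈ 2.274

2.27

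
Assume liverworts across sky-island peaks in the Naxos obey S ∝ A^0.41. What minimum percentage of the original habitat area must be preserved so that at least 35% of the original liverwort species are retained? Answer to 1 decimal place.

7.7%

Need (A_new/A_old)^0.41 = 0.35, so A_new/A_old = 0.35^(1/0.41) = 0.35^2.439
ln(A_new/A_old) = ln 0.35 / 0.41 = -1.0498 / 0.41 = -2.5605
A_new/A_old = e^-2.5605 ≈ 0.07726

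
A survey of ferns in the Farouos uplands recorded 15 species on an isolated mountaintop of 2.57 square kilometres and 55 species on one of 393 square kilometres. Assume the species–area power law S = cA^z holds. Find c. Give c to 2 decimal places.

11.75

z = ln(S₂/S₁) / ln(A₂/A₁) = ln(55/15) / ln(393/2.57) = 1.2993 / 5.0299 = 0.2583
c = S₁ / A₁^z = 15 / 2.57^0.2583 = 15 / 1.276 = 11.75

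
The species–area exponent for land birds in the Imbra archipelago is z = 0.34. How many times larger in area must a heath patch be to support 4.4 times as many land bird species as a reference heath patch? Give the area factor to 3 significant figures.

(A₂/A₁)^0.34 = 4.4, so A₂/A₁ = 4.4^(1/0.34) = 4.4^2.941
ln(A₂/A₁) = ln 4.4 / 0.34 = 1.4816 / 0.34 = 4.3577
A₂/A₁ = e^4.3577 ≈ 78.07

78.1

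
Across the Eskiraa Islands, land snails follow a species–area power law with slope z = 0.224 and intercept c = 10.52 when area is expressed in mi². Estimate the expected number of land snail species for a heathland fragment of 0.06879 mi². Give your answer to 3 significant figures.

S = 10.52 × 0.06879^0.224 = 10.52 × 0.549 ≈ 5.776

5.78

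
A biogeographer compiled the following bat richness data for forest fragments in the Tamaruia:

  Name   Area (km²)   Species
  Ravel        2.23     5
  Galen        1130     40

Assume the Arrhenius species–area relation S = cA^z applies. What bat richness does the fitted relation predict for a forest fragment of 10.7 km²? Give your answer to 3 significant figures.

z = ln(40/5) / ln(1130/2.23) = 2.0794 / 6.2280 = 0.3339
c = 5 / 2.23^0.3339 = 5 / 1.307 = 3.825
S₃ = 3.825 × 10.7^0.3339 = 3.825 × 2.206 ≈ 8.441

8.44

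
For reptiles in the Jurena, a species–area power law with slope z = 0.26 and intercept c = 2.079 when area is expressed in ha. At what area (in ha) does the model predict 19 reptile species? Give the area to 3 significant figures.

19 = 2.079 × A^0.26  ⇒  A^0.26 = 19/2.079 = 9.139
ln A = ln(9.139) / 0.26 = 2.2126 / 0.26 = 8.5098
A = e^8.5098 ≈ 4963 ha

4960 ha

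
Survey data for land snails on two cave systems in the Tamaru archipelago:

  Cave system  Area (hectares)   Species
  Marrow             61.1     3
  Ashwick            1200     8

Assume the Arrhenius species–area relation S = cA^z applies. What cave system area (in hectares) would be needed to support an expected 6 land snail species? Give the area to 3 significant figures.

501 hectares

z = ln(8/3) / ln(1200/61.1) = 0.9808 / 2.9776 = 0.3294
c = 3 / 61.1^0.3294 = 3 / 3.876 = 0.7741
A = (6/0.7741)^(1/0.3294) ⇒ ln A = ln(7.751)/0.3294 = 6.2167
A = e^6.2167 ≈ 501.1 hectares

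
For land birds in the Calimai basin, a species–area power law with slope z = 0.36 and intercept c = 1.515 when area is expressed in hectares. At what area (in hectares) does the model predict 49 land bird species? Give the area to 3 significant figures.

15600 hectares

49 = 1.515 × A^0.36  ⇒  A^0.36 = 49/1.515 = 32.34
ln A = ln(32.34) / 0.36 = 3.4764 / 0.36 = 9.6567
A = e^9.6567 ≈ 15626 hectares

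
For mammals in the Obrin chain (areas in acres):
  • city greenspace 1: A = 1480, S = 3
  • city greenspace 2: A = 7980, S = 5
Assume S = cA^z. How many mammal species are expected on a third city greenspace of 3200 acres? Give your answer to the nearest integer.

z = ln(5/3) / ln(7980/1480) = 0.5108 / 1.6849 = 0.3032
c = 3 / 1480^0.3032 = 3 / 9.144 = 0.3281
S₃ = 0.3281 × 3200^0.3032 = 0.3281 × 11.55 ≈ 3.79

4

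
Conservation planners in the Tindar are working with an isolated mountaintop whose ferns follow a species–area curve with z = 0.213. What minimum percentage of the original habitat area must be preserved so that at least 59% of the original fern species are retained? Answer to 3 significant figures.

8.40%

Need (A_new/A_old)^0.213 = 0.59, so A_new/A_old = 0.59^(1/0.213) = 0.59^4.695
ln(A_new/A_old) = ln 0.59 / 0.213 = -0.5276 / 0.213 = -2.4771
A_new/A_old = e^-2.4771 ≈ 0.08398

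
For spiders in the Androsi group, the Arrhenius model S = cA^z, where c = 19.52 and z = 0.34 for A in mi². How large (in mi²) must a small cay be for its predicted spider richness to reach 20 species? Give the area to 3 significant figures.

1.07 mi²

20 = 19.52 × A^0.34  ⇒  A^0.34 = 20/19.52 = 1.025
ln A = ln(1.025) / 0.34 = 0.0243 / 0.34 = 0.0714
A = e^0.0714 ≈ 1.074 mi²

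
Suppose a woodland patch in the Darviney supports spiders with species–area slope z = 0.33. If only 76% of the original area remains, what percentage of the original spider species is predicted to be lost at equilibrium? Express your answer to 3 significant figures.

S_new/S_old = (A_new/A_old)^z = 0.76^0.33
= exp(0.33 × ln 0.76) = exp(0.33 × -0.2744) = exp(-0.0906) ≈ 0.9134
Fraction lost = 1 − 0.9134 = 0.08658

8.66%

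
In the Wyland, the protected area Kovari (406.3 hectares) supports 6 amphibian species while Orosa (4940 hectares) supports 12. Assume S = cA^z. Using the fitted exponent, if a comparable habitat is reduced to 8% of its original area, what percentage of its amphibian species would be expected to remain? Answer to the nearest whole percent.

z = ln(12/6) / ln(4940/406.3) = 0.6931 / 2.4980 = 0.2775
S_new/S_old = (A_new/A_old)^z = 0.08^0.2775 = exp(0.2775 × -2.5257) = 0.4962

50%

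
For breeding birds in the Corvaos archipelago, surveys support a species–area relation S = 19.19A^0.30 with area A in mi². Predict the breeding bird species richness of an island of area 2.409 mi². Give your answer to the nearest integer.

S = 19.19 × 2.409^0.3 = 19.19 × 1.302 ≈ 24.98

25 species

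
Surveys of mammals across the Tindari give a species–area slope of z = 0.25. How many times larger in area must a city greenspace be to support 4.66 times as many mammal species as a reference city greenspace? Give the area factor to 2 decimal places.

(A₂/A₁)^0.25 = 4.66, so A₂/A₁ = 4.66^(1/0.25) = 4.66^4
ln(A₂/A₁) = ln 4.66 / 0.25 = 1.5390 / 0.25 = 6.1561
A₂/A₁ = e^6.1561 ≈ 471.6

471.57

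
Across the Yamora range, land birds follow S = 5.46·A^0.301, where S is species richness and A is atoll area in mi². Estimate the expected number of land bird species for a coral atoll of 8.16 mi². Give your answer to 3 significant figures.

S = 5.46 × 8.16^0.301
ln S = ln 5.46 + 0.301 × ln 8.16 = 1.6974 + 0.301 × 2.0992 = 2.3293
S = e^2.3293 ≈ 10.27

10.3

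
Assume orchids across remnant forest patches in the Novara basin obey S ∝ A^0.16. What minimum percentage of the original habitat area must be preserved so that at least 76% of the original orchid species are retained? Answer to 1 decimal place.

18.0%

Need (A_new/A_old)^0.16 = 0.76, so A_new/A_old = 0.76^(1/0.16) = 0.76^6.25
ln(A_new/A_old) = ln 0.76 / 0.16 = -0.2744 / 0.16 = -1.7152
A_new/A_old = e^-1.7152 ≈ 0.1799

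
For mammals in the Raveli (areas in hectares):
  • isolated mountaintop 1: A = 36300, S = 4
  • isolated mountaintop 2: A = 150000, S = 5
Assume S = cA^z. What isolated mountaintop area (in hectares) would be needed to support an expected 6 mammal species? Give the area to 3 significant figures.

z = ln(5/4) / ln(150000/36300) = 0.2231 / 1.4188 = 0.1573
c = 4 / 36300^0.1573 = 4 / 5.214 = 0.7672
A = (6/0.7672)^(1/0.1573) ⇒ ln A = ln(7.821)/0.1573 = 13.0776
A = e^13.0776 ≈ 478135 hectares

478000 hectares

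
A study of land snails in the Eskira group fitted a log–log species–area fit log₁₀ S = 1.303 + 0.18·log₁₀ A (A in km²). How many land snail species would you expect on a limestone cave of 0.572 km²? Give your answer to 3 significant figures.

18.2

S = 20.09 × 0.572^0.18
ln S = ln 20.09 + 0.18 × ln 0.572 = 3.0003 + 0.18 × -0.5586 = 2.8997
S = e^2.8997 ≈ 18.17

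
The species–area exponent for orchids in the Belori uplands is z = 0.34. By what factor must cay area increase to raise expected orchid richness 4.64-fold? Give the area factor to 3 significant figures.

91.3

(A₂/A₁)^0.34 = 4.64, so A₂/A₁ = 4.64^(1/0.34) = 4.64^2.941
ln(A₂/A₁) = ln 4.64 / 0.34 = 1.5347 / 0.34 = 4.5139
A₂/A₁ = e^4.5139 ≈ 91.27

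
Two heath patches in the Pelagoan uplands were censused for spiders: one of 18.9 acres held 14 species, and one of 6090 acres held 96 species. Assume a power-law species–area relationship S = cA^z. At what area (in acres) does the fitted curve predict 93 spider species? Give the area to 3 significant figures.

z = ln(96/14) / ln(6090/18.9) = 1.9253 / 5.7752 = 0.3334
c = 14 / 18.9^0.3334 = 14 / 2.664 = 5.255
A = (93/5.255)^(1/0.3334) ⇒ ln A = ln(17.7)/0.3334 = 8.6192
A = e^8.6192 ≈ 5537 acres

5540 acres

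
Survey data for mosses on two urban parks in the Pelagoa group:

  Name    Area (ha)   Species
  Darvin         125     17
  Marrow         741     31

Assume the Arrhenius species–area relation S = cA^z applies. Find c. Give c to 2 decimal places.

3.33

z = ln(S₂/S₁) / ln(A₂/A₁) = ln(31/17) / ln(741/125) = 0.6008 / 1.7797 = 0.3376
c = S₁ / A₁^z = 17 / 125^0.3376 = 17 / 5.103 = 3.331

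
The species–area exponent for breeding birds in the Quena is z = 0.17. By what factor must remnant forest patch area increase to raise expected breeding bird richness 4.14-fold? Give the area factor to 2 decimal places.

(A₂/A₁)^0.17 = 4.14, so A₂/A₁ = 4.14^(1/0.17) = 4.14^5.882
ln(A₂/A₁) = ln 4.14 / 0.17 = 1.4207 / 0.17 = 8.3570
A₂/A₁ = e^8.3570 ≈ 4260

4260.04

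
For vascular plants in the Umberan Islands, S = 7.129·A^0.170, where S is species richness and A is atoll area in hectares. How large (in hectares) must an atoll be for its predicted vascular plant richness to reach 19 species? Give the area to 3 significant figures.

319 hectares

19 = 7.129 × A^0.17  ⇒  A^0.17 = 19/7.129 = 2.665
ln A = ln(2.665) / 0.17 = 0.9803 / 0.17 = 5.7663
A = e^5.7663 ≈ 319.3 hectares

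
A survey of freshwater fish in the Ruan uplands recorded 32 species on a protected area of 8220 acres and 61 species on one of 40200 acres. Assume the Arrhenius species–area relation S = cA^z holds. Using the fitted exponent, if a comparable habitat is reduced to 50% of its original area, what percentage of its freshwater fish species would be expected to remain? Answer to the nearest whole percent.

z = ln(61/32) / ln(40200/8220) = 0.6451 / 1.5873 = 0.4064
S_new/S_old = (A_new/A_old)^z = 0.5^0.4064 = exp(0.4064 × -0.6931) = 0.7545

75%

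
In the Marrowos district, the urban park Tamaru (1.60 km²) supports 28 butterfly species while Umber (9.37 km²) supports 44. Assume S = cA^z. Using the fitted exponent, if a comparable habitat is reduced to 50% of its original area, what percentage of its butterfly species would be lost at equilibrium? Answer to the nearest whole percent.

16%

z = ln(44/28) / ln(9.37/1.6) = 0.4520 / 1.7675 = 0.2557
S_new/S_old = (A_new/A_old)^z = 0.5^0.2557 = exp(0.2557 × -0.6931) = 0.8376
Fraction lost = 1 − 0.8376 = 0.1624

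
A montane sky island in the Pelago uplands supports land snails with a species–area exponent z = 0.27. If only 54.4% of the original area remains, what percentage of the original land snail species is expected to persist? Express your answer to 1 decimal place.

S_new/S_old = (A_new/A_old)^z = 0.544^0.27
= exp(0.27 × ln 0.544) = exp(0.27 × -0.6088) = exp(-0.1644) ≈ 0.8484

84.8%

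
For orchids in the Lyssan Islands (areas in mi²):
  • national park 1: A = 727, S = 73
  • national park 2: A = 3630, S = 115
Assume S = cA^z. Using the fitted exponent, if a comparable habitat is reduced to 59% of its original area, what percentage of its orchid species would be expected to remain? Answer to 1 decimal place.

86.1%

z = ln(115/73) / ln(3630/727) = 0.4545 / 1.6081 = 0.2826
S_new/S_old = (A_new/A_old)^z = 0.59^0.2826 = exp(0.2826 × -0.5276) = 0.8615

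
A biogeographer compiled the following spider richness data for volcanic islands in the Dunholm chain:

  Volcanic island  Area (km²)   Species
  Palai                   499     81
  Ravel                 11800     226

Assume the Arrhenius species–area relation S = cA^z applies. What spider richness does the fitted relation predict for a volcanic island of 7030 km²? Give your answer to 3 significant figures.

191

z = ln(226/81) / ln(11800/499) = 1.0261 / 3.1632 = 0.3244
c = 81 / 499^0.3244 = 81 / 7.502 = 10.8
S₃ = 10.8 × 7030^0.3244 = 10.8 × 17.7 ≈ 191.1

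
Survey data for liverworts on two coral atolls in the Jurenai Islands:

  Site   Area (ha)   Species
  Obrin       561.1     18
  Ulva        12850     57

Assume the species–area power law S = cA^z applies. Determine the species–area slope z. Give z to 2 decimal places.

0.37

Taking logs: ln S = ln c + z ln A, so z = (ln S₂ − ln S₁)/(ln A₂ − ln A₁).
z = ln(57/18) / ln(12850/561.1) = ln(3.167) / ln(22.9) = 1.1527 / 3.1312 = 0.3681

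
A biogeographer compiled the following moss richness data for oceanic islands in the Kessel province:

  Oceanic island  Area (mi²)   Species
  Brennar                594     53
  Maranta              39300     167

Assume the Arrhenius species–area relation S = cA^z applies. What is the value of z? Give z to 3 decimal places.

0.274

Taking logs: ln S = ln c + z ln A, so z = (ln S₂ − ln S₁)/(ln A₂ − ln A₁).
z = ln(167/53) / ln(39300/594) = ln(3.151) / ln(66.16) = 1.1477 / 4.1921 = 0.2738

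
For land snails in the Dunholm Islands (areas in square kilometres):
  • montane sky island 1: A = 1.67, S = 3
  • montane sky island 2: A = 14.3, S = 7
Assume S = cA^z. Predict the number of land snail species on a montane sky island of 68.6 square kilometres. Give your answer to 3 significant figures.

z = ln(7/3) / ln(14.3/1.67) = 0.8473 / 2.1474 = 0.3946
c = 3 / 1.67^0.3946 = 3 / 1.224 = 2.45
S₃ = 2.45 × 68.6^0.3946 = 2.45 × 5.303 ≈ 13

13.0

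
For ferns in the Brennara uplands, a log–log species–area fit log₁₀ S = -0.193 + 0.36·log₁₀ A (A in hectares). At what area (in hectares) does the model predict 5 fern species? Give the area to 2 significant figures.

5 = 0.6412 × A^0.36  ⇒  A^0.36 = 5/0.6412 = 7.798
ln A = ln(7.798) / 0.36 = 2.0538 / 0.36 = 5.7051
A = e^5.7051 ≈ 300.4 hectares

300 hectares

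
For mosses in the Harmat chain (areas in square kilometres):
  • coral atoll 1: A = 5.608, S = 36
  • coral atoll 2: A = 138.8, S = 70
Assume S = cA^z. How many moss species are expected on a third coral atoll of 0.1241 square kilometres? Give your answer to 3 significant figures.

z = ln(70/36) / ln(138.8/5.608) = 0.6650 / 3.2088 = 0.2072
c = 36 / 5.608^0.2072 = 36 / 1.429 = 25.18
S₃ = 25.18 × 0.1241^0.2072 = 25.18 × 0.6489 ≈ 16.34

16.3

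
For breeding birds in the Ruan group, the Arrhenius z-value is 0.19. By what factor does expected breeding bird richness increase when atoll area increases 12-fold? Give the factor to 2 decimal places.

1.60

S₂/S₁ = (A₂/A₁)^z = 12^0.19
ln(S₂/S₁) = 0.19 × ln 12 = 0.19 × 2.4849 = 0.4721
S₂/S₁ = e^0.4721 ≈ 1.603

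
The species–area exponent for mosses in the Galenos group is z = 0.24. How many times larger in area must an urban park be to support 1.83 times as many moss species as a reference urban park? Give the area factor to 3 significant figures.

12.4

(A₂/A₁)^0.24 = 1.83, so A₂/A₁ = 1.83^(1/0.24) = 1.83^4.167
ln(A₂/A₁) = ln 1.83 / 0.24 = 0.6043 / 0.24 = 2.5180
A₂/A₁ = e^2.5180 ≈ 12.4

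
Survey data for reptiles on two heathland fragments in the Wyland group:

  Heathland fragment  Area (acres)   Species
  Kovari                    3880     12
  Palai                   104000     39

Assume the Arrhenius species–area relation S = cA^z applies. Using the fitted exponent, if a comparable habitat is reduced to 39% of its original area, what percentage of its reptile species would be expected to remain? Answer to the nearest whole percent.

71%

z = ln(39/12) / ln(104000/3880) = 1.1787 / 3.2886 = 0.3584
S_new/S_old = (A_new/A_old)^z = 0.39^0.3584 = exp(0.3584 × -0.9416) = 0.7136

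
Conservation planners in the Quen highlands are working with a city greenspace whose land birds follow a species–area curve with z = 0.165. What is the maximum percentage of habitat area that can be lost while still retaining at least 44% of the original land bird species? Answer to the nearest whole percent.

Need (A_new/A_old)^0.165 = 0.44, so A_new/A_old = 0.44^(1/0.165) = 0.44^6.061
ln(A_new/A_old) = ln 0.44 / 0.165 = -0.8210 / 0.165 = -4.9756
A_new/A_old = e^-4.9756 ≈ 0.006904
Fraction that can be lost = 1 − 0.006904 = 0.9931

99%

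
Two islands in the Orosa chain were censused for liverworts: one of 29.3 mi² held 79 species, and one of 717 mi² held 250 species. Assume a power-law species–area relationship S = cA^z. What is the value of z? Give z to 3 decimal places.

Taking logs: ln S = ln c + z ln A, so z = (ln S₂ − ln S₁)/(ln A₂ − ln A₁).
z = ln(250/79) / ln(717/29.3) = ln(3.165) / ln(24.47) = 1.1520 / 3.1975 = 0.3603

0.360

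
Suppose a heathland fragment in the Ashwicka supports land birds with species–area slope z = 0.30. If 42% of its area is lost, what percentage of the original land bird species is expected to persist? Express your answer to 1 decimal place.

S_new/S_old = (A_new/A_old)^z = 0.58^0.3
= exp(0.3 × ln 0.58) = exp(0.3 × -0.5447) = exp(-0.1634) ≈ 0.8492

84.9%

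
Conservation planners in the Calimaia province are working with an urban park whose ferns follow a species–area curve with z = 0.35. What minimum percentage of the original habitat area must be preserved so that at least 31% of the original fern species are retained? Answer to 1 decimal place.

Need (A_new/A_old)^0.35 = 0.31, so A_new/A_old = 0.31^(1/0.35) = 0.31^2.857
ln(A_new/A_old) = ln 0.31 / 0.35 = -1.1712 / 0.35 = -3.3462
A_new/A_old = e^-3.3462 ≈ 0.03522

3.5%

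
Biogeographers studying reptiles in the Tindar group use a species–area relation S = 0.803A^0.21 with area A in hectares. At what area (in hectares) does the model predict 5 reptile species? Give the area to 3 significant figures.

6060 hectares

5 = 0.803 × A^0.21  ⇒  A^0.21 = 5/0.803 = 6.227
ln A = ln(6.227) / 0.21 = 1.8288 / 0.21 = 8.7088
A = e^8.7088 ≈ 6056 hectares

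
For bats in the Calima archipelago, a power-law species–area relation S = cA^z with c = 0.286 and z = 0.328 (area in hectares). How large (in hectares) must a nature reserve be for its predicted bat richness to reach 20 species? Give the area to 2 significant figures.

420000 hectares

20 = 0.286 × A^0.328  ⇒  A^0.328 = 20/0.286 = 69.93
ln A = ln(69.93) / 0.328 = 4.2475 / 0.328 = 12.9497
A = e^12.9497 ≈ 420703 hectares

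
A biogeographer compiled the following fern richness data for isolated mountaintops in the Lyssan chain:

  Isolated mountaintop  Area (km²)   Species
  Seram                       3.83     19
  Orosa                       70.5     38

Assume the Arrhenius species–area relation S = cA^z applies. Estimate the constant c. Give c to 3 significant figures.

13.8

z = ln(S₂/S₁) / ln(A₂/A₁) = ln(38/19) / ln(70.5/3.83) = 0.6931 / 2.9127 = 0.2380
c = S₁ / A₁^z = 19 / 3.83^0.2380 = 19 / 1.377 = 13.8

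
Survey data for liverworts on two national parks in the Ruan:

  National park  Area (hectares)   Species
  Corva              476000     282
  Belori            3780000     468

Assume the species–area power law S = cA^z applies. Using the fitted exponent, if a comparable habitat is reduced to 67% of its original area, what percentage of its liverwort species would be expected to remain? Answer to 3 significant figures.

z = ln(468/282) / ln(3780000/476000) = 0.5066 / 2.0721 = 0.2445
S_new/S_old = (A_new/A_old)^z = 0.67^0.2445 = exp(0.2445 × -0.4005) = 0.9067

90.7%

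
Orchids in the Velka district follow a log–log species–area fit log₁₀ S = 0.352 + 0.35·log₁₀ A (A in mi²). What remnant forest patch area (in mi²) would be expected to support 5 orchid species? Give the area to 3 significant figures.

9.80 mi²

5 = 2.249 × A^0.35  ⇒  A^0.35 = 5/2.249 = 2.223
ln A = ln(2.223) / 0.35 = 0.7989 / 0.35 = 2.2827
A = e^2.2827 ≈ 9.803 mi²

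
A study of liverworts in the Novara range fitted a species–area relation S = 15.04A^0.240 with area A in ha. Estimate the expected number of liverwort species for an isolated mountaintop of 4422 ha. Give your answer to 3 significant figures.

S = 15.04 × 4422^0.24 = 15.04 × 7.498 ≈ 112.8

113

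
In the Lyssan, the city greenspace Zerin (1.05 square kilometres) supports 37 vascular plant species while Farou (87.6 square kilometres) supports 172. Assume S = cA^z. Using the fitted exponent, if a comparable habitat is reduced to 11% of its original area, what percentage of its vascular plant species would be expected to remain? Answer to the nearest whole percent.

z = ln(172/37) / ln(87.6/1.05) = 1.5366 / 4.4240 = 0.3473
S_new/S_old = (A_new/A_old)^z = 0.11^0.3473 = exp(0.3473 × -2.2073) = 0.4646

46%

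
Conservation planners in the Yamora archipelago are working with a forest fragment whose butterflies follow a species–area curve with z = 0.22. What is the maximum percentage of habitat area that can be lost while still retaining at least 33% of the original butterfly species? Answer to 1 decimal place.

Need (A_new/A_old)^0.22 = 0.33, so A_new/A_old = 0.33^(1/0.22) = 0.33^4.545
ln(A_new/A_old) = ln 0.33 / 0.22 = -1.1087 / 0.22 = -5.0394
A_new/A_old = e^-5.0394 ≈ 0.006478
Fraction that can be lost = 1 − 0.006478 = 0.9935

99.4%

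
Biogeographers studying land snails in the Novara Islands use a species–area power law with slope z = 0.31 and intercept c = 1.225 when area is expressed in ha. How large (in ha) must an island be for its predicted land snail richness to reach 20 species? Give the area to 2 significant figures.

20 = 1.225 × A^0.31  ⇒  A^0.31 = 20/1.225 = 16.33
ln A = ln(16.33) / 0.31 = 2.7928 / 0.31 = 9.0090
A = e^9.0090 ≈ 8176 ha

8200 ha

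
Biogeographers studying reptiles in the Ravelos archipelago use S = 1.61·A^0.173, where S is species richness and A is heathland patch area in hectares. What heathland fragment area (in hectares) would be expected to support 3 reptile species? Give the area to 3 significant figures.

36.5 hectares

3 = 1.61 × A^0.173  ⇒  A^0.173 = 3/1.61 = 1.863
ln A = ln(1.863) / 0.173 = 0.6224 / 0.173 = 3.5976
A = e^3.5976 ≈ 36.51 hectares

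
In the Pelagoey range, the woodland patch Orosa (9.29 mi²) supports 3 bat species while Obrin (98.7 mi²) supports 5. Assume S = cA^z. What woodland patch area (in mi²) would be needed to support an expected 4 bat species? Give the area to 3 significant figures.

35.2 mi²

z = ln(5/3) / ln(98.7/9.29) = 0.5108 / 2.3631 = 0.2162
c = 3 / 9.29^0.2162 = 3 / 1.619 = 1.853
A = (4/1.853)^(1/0.2162) ⇒ ln A = ln(2.159)/0.2162 = 3.5598
A = e^3.5598 ≈ 35.16 mi²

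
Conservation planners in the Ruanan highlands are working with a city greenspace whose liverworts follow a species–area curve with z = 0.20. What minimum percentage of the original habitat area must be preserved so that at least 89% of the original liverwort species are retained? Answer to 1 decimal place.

55.8%

Need (A_new/A_old)^0.2 = 0.89, so A_new/A_old = 0.89^(1/0.2) = 0.89^5
ln(A_new/A_old) = ln 0.89 / 0.2 = -0.1165 / 0.2 = -0.5827
A_new/A_old = e^-0.5827 ≈ 0.5584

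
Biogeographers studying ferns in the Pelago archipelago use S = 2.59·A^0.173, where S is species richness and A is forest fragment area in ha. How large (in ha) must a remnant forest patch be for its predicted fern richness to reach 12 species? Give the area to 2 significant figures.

7100 ha

12 = 2.59 × A^0.173  ⇒  A^0.173 = 12/2.59 = 4.633
ln A = ln(4.633) / 0.173 = 1.5332 / 0.173 = 8.8627
A = e^8.8627 ≈ 7064 ha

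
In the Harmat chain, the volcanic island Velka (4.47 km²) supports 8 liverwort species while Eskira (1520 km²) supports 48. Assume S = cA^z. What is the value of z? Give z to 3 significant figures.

0.307

Taking logs: ln S = ln c + z ln A, so z = (ln S₂ − ln S₁)/(ln A₂ − ln A₁).
z = ln(48/8) / ln(1520/4.47) = ln(6) / ln(340) = 1.7918 / 5.8291 = 0.3074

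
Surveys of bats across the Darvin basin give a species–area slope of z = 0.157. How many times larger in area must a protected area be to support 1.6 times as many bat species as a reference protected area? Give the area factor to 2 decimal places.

(A₂/A₁)^0.157 = 1.6, so A₂/A₁ = 1.6^(1/0.157) = 1.6^6.369
ln(A₂/A₁) = ln 1.6 / 0.157 = 0.4700 / 0.157 = 2.9937
A₂/A₁ = e^2.9937 ≈ 19.96

19.96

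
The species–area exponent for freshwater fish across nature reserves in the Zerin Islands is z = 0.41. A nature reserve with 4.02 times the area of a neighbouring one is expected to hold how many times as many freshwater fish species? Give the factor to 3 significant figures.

S₂/S₁ = (A₂/A₁)^z = 4.02^0.41
ln(S₂/S₁) = 0.41 × ln 4.02 = 0.41 × 1.3913 = 0.5704
S₂/S₁ = e^0.5704 ≈ 1.769

1.77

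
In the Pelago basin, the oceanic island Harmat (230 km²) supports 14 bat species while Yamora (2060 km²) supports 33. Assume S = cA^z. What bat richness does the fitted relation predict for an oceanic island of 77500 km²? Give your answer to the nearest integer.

z = ln(33/14) / ln(2060/230) = 0.8575 / 2.1924 = 0.3911
c = 14 / 230^0.3911 = 14 / 8.388 = 1.669
S₃ = 1.669 × 77500^0.3911 = 1.669 × 81.7 ≈ 136.4

136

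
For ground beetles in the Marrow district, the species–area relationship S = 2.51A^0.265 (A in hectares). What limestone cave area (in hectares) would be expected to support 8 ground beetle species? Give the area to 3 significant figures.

8 = 2.51 × A^0.265  ⇒  A^0.265 = 8/2.51 = 3.187
ln A = ln(3.187) / 0.265 = 1.1592 / 0.265 = 4.3742
A = e^4.3742 ≈ 79.38 hectares

79.4 hectares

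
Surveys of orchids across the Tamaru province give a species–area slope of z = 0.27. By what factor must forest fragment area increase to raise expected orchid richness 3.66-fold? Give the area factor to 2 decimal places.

122.17

(A₂/A₁)^0.27 = 3.66, so A₂/A₁ = 3.66^(1/0.27) = 3.66^3.704
ln(A₂/A₁) = ln 3.66 / 0.27 = 1.2975 / 0.27 = 4.8054
A₂/A₁ = e^4.8054 ≈ 122.2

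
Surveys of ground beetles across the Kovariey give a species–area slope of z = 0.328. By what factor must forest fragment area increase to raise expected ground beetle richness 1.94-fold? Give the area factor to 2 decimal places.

(A₂/A₁)^0.328 = 1.94, so A₂/A₁ = 1.94^(1/0.328) = 1.94^3.049
ln(A₂/A₁) = ln 1.94 / 0.328 = 0.6627 / 0.328 = 2.0204
A₂/A₁ = e^2.0204 ≈ 7.541

7.54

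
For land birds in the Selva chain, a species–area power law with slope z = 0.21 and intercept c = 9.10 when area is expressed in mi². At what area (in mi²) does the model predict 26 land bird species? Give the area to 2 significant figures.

26 = 9.1 × A^0.21  ⇒  A^0.21 = 26/9.1 = 2.857
ln A = ln(2.857) / 0.21 = 1.0498 / 0.21 = 4.9992
A = e^4.9992 ≈ 148.3 mi²

150 mi²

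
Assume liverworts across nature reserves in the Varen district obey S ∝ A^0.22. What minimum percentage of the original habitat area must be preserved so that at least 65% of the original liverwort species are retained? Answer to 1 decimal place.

14.1%

Need (A_new/A_old)^0.22 = 0.65, so A_new/A_old = 0.65^(1/0.22) = 0.65^4.545
ln(A_new/A_old) = ln 0.65 / 0.22 = -0.4308 / 0.22 = -1.9581
A_new/A_old = e^-1.9581 ≈ 0.1411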